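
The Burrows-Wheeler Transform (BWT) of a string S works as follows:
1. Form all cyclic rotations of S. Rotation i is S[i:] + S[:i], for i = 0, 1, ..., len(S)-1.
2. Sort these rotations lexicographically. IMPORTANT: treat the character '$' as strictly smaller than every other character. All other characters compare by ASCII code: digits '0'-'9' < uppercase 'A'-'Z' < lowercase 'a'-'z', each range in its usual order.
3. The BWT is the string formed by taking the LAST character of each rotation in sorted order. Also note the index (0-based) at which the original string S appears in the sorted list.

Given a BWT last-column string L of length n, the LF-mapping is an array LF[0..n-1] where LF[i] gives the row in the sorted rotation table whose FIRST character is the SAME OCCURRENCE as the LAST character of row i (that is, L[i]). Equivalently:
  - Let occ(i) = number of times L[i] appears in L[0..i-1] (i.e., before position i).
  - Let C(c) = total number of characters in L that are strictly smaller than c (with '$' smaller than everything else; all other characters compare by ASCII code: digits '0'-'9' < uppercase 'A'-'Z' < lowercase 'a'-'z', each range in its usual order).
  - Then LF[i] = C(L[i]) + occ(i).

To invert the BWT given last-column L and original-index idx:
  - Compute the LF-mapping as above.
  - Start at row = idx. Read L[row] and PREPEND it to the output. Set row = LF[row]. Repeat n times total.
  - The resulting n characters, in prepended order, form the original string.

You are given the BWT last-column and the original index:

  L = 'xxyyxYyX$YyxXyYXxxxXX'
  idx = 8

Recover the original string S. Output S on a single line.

Answer: YxyXxyYXyxyXxxXyxXYx$

Derivation:
LF mapping: 9 10 16 17 11 6 18 1 0 7 19 12 2 20 8 3 13 14 15 4 5
Walk LF starting at row 8, prepending L[row]:
  step 1: row=8, L[8]='$', prepend. Next row=LF[8]=0
  step 2: row=0, L[0]='x', prepend. Next row=LF[0]=9
  step 3: row=9, L[9]='Y', prepend. Next row=LF[9]=7
  step 4: row=7, L[7]='X', prepend. Next row=LF[7]=1
  step 5: row=1, L[1]='x', prepend. Next row=LF[1]=10
  step 6: row=10, L[10]='y', prepend. Next row=LF[10]=19
  step 7: row=19, L[19]='X', prepend. Next row=LF[19]=4
  step 8: row=4, L[4]='x', prepend. Next row=LF[4]=11
  step 9: row=11, L[11]='x', prepend. Next row=LF[11]=12
  step 10: row=12, L[12]='X', prepend. Next row=LF[12]=2
  step 11: row=2, L[2]='y', prepend. Next row=LF[2]=16
  step 12: row=16, L[16]='x', prepend. Next row=LF[16]=13
  step 13: row=13, L[13]='y', prepend. Next row=LF[13]=20
  step 14: row=20, L[20]='X', prepend. Next row=LF[20]=5
  step 15: row=5, L[5]='Y', prepend. Next row=LF[5]=6
  step 16: row=6, L[6]='y', prepend. Next row=LF[6]=18
  step 17: row=18, L[18]='x', prepend. Next row=LF[18]=15
  step 18: row=15, L[15]='X', prepend. Next row=LF[15]=3
  step 19: row=3, L[3]='y', prepend. Next row=LF[3]=17
  step 20: row=17, L[17]='x', prepend. Next row=LF[17]=14
  step 21: row=14, L[14]='Y', prepend. Next row=LF[14]=8
Reversed output: YxyXxyYXyxyXxxXyxXYx$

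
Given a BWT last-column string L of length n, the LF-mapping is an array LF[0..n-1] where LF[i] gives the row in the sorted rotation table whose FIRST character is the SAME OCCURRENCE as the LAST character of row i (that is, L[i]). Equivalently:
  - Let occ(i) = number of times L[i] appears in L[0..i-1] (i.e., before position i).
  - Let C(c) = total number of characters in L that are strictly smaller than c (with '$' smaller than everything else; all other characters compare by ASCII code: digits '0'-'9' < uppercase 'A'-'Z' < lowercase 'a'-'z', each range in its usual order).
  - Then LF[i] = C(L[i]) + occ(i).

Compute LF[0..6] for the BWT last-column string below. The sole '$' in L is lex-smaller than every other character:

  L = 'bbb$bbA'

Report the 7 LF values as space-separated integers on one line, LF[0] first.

Answer: 2 3 4 0 5 6 1

Derivation:
Char counts: '$':1, 'A':1, 'b':5
C (first-col start): C('$')=0, C('A')=1, C('b')=2
L[0]='b': occ=0, LF[0]=C('b')+0=2+0=2
L[1]='b': occ=1, LF[1]=C('b')+1=2+1=3
L[2]='b': occ=2, LF[2]=C('b')+2=2+2=4
L[3]='$': occ=0, LF[3]=C('$')+0=0+0=0
L[4]='b': occ=3, LF[4]=C('b')+3=2+3=5
L[5]='b': occ=4, LF[5]=C('b')+4=2+4=6
L[6]='A': occ=0, LF[6]=C('A')+0=1+0=1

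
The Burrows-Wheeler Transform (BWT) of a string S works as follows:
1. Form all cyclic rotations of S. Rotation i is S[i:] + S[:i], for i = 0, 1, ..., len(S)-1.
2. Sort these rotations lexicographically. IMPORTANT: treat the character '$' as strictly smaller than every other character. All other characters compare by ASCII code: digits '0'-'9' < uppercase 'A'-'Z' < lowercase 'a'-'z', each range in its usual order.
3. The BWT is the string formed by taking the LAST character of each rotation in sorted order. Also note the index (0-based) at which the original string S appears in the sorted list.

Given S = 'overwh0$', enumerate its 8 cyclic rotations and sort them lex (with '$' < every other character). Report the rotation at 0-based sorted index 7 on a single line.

All 8 rotations (rotation i = S[i:]+S[:i]):
  rot[0] = overwh0$
  rot[1] = verwh0$o
  rot[2] = erwh0$ov
  rot[3] = rwh0$ove
  rot[4] = wh0$over
  rot[5] = h0$overw
  rot[6] = 0$overwh
  rot[7] = $overwh0
Sorted (with $ < everything):
  sorted[0] = $overwh0
  sorted[1] = 0$overwh
  sorted[2] = erwh0$ov
  sorted[3] = h0$overw
  sorted[4] = overwh0$
  sorted[5] = rwh0$ove
  sorted[6] = verwh0$o
  sorted[7] = wh0$over
sorted[7] = wh0$over

Answer: wh0$over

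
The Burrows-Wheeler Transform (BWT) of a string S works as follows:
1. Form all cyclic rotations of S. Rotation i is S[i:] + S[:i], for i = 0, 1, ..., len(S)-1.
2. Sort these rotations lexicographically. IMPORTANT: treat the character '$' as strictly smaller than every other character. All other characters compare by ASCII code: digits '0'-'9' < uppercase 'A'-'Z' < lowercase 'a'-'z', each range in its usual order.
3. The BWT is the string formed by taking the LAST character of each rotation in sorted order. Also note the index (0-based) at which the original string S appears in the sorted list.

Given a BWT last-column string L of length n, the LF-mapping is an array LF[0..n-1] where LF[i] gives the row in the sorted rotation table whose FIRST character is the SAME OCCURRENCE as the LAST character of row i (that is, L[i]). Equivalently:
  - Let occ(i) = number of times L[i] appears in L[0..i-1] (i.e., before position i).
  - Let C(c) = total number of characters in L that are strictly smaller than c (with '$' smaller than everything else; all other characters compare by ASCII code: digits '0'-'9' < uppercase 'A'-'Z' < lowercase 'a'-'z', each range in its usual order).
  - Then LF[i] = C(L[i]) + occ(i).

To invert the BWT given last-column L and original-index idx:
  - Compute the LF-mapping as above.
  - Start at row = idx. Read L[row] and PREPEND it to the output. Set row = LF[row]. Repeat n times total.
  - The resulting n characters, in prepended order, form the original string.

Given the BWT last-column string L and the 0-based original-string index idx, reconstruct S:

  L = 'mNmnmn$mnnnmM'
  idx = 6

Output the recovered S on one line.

LF mapping: 3 2 4 8 5 9 0 6 10 11 12 7 1
Walk LF starting at row 6, prepending L[row]:
  step 1: row=6, L[6]='$', prepend. Next row=LF[6]=0
  step 2: row=0, L[0]='m', prepend. Next row=LF[0]=3
  step 3: row=3, L[3]='n', prepend. Next row=LF[3]=8
  step 4: row=8, L[8]='n', prepend. Next row=LF[8]=10
  step 5: row=10, L[10]='n', prepend. Next row=LF[10]=12
  step 6: row=12, L[12]='M', prepend. Next row=LF[12]=1
  step 7: row=1, L[1]='N', prepend. Next row=LF[1]=2
  step 8: row=2, L[2]='m', prepend. Next row=LF[2]=4
  step 9: row=4, L[4]='m', prepend. Next row=LF[4]=5
  step 10: row=5, L[5]='n', prepend. Next row=LF[5]=9
  step 11: row=9, L[9]='n', prepend. Next row=LF[9]=11
  step 12: row=11, L[11]='m', prepend. Next row=LF[11]=7
  step 13: row=7, L[7]='m', prepend. Next row=LF[7]=6
Reversed output: mmnnmmNMnnnm$

Answer: mmnnmmNMnnnm$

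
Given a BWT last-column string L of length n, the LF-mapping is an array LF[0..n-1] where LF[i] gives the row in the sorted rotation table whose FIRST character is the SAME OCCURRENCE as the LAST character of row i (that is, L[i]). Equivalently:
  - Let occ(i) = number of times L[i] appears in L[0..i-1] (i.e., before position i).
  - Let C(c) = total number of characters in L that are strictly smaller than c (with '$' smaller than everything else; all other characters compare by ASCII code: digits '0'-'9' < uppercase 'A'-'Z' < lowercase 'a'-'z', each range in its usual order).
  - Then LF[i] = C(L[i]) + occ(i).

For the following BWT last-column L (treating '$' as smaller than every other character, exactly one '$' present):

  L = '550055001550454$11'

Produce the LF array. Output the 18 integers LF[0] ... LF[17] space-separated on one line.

Answer: 11 12 1 2 13 14 3 4 6 15 16 5 9 17 10 0 7 8

Derivation:
Char counts: '$':1, '0':5, '1':3, '4':2, '5':7
C (first-col start): C('$')=0, C('0')=1, C('1')=6, C('4')=9, C('5')=11
L[0]='5': occ=0, LF[0]=C('5')+0=11+0=11
L[1]='5': occ=1, LF[1]=C('5')+1=11+1=12
L[2]='0': occ=0, LF[2]=C('0')+0=1+0=1
L[3]='0': occ=1, LF[3]=C('0')+1=1+1=2
L[4]='5': occ=2, LF[4]=C('5')+2=11+2=13
L[5]='5': occ=3, LF[5]=C('5')+3=11+3=14
L[6]='0': occ=2, LF[6]=C('0')+2=1+2=3
L[7]='0': occ=3, LF[7]=C('0')+3=1+3=4
L[8]='1': occ=0, LF[8]=C('1')+0=6+0=6
L[9]='5': occ=4, LF[9]=C('5')+4=11+4=15
L[10]='5': occ=5, LF[10]=C('5')+5=11+5=16
L[11]='0': occ=4, LF[11]=C('0')+4=1+4=5
L[12]='4': occ=0, LF[12]=C('4')+0=9+0=9
L[13]='5': occ=6, LF[13]=C('5')+6=11+6=17
L[14]='4': occ=1, LF[14]=C('4')+1=9+1=10
L[15]='$': occ=0, LF[15]=C('$')+0=0+0=0
L[16]='1': occ=1, LF[16]=C('1')+1=6+1=7
L[17]='1': occ=2, LF[17]=C('1')+2=6+2=8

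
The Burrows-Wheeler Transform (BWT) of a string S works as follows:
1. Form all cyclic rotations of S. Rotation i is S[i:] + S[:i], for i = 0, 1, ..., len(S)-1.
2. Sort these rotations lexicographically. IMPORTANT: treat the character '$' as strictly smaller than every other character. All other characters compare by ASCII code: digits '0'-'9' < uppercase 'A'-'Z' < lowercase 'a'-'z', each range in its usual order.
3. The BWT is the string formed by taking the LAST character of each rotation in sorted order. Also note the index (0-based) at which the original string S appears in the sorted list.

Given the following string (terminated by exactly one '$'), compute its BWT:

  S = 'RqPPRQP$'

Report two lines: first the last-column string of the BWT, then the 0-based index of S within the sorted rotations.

All 8 rotations (rotation i = S[i:]+S[:i]):
  rot[0] = RqPPRQP$
  rot[1] = qPPRQP$R
  rot[2] = PPRQP$Rq
  rot[3] = PRQP$RqP
  rot[4] = RQP$RqPP
  rot[5] = QP$RqPPR
  rot[6] = P$RqPPRQ
  rot[7] = $RqPPRQP
Sorted (with $ < everything):
  sorted[0] = $RqPPRQP  (last char: 'P')
  sorted[1] = P$RqPPRQ  (last char: 'Q')
  sorted[2] = PPRQP$Rq  (last char: 'q')
  sorted[3] = PRQP$RqP  (last char: 'P')
  sorted[4] = QP$RqPPR  (last char: 'R')
  sorted[5] = RQP$RqPP  (last char: 'P')
  sorted[6] = RqPPRQP$  (last char: '$')
  sorted[7] = qPPRQP$R  (last char: 'R')
Last column: PQqPRP$R
Original string S is at sorted index 6

Answer: PQqPRP$R
6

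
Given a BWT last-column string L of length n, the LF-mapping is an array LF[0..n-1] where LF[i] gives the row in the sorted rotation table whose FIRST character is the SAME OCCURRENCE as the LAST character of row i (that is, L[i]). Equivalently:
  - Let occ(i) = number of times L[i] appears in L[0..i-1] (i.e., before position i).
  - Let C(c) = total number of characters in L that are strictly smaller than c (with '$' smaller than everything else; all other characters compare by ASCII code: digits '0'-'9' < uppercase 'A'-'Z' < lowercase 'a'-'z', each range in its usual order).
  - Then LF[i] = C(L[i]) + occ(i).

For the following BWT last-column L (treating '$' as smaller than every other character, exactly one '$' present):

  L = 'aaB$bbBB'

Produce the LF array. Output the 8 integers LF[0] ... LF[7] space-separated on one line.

Char counts: '$':1, 'B':3, 'a':2, 'b':2
C (first-col start): C('$')=0, C('B')=1, C('a')=4, C('b')=6
L[0]='a': occ=0, LF[0]=C('a')+0=4+0=4
L[1]='a': occ=1, LF[1]=C('a')+1=4+1=5
L[2]='B': occ=0, LF[2]=C('B')+0=1+0=1
L[3]='$': occ=0, LF[3]=C('$')+0=0+0=0
L[4]='b': occ=0, LF[4]=C('b')+0=6+0=6
L[5]='b': occ=1, LF[5]=C('b')+1=6+1=7
L[6]='B': occ=1, LF[6]=C('B')+1=1+1=2
L[7]='B': occ=2, LF[7]=C('B')+2=1+2=3

Answer: 4 5 1 0 6 7 2 3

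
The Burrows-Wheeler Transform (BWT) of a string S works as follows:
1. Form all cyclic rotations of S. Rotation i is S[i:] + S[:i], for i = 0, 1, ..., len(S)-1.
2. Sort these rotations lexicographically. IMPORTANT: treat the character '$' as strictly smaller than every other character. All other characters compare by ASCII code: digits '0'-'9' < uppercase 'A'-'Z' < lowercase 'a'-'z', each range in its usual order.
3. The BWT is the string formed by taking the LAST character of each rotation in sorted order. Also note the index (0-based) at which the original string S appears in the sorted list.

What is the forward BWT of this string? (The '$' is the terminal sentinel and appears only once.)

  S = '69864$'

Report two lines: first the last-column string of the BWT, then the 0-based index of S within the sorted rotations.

All 6 rotations (rotation i = S[i:]+S[:i]):
  rot[0] = 69864$
  rot[1] = 9864$6
  rot[2] = 864$69
  rot[3] = 64$698
  rot[4] = 4$6986
  rot[5] = $69864
Sorted (with $ < everything):
  sorted[0] = $69864  (last char: '4')
  sorted[1] = 4$6986  (last char: '6')
  sorted[2] = 64$698  (last char: '8')
  sorted[3] = 69864$  (last char: '$')
  sorted[4] = 864$69  (last char: '9')
  sorted[5] = 9864$6  (last char: '6')
Last column: 468$96
Original string S is at sorted index 3

Answer: 468$96
3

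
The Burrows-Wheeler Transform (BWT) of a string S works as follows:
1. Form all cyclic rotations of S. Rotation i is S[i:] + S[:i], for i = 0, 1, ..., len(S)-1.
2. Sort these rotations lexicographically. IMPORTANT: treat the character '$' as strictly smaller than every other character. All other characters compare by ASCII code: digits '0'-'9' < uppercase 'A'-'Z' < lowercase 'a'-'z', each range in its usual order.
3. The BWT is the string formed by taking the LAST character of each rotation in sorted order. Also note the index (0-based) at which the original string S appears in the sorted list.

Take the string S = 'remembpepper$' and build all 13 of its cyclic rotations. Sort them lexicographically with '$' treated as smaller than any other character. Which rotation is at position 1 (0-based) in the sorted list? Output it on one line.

Answer: bpepper$remem

Derivation:
All 13 rotations (rotation i = S[i:]+S[:i]):
  rot[0] = remembpepper$
  rot[1] = emembpepper$r
  rot[2] = membpepper$re
  rot[3] = embpepper$rem
  rot[4] = mbpepper$reme
  rot[5] = bpepper$remem
  rot[6] = pepper$rememb
  rot[7] = epper$remembp
  rot[8] = pper$remembpe
  rot[9] = per$remembpep
  rot[10] = er$remembpepp
  rot[11] = r$remembpeppe
  rot[12] = $remembpepper
Sorted (with $ < everything):
  sorted[0] = $remembpepper
  sorted[1] = bpepper$remem
  sorted[2] = embpepper$rem
  sorted[3] = emembpepper$r
  sorted[4] = epper$remembp
  sorted[5] = er$remembpepp
  sorted[6] = mbpepper$reme
  sorted[7] = membpepper$re
  sorted[8] = pepper$rememb
  sorted[9] = per$remembpep
  sorted[10] = pper$remembpe
  sorted[11] = r$remembpeppe
  sorted[12] = remembpepper$
sorted[1] = bpepper$remem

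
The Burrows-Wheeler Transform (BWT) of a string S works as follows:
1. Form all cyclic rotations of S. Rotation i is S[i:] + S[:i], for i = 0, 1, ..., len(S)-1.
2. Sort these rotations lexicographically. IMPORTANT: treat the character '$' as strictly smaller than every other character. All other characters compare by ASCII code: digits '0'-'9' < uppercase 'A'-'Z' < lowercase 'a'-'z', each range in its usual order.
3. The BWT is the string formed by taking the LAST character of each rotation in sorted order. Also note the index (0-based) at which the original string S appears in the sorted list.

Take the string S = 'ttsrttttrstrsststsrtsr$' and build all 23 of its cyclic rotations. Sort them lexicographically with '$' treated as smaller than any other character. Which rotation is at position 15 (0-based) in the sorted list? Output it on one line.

All 23 rotations (rotation i = S[i:]+S[:i]):
  rot[0] = ttsrttttrstrsststsrtsr$
  rot[1] = tsrttttrstrsststsrtsr$t
  rot[2] = srttttrstrsststsrtsr$tt
  rot[3] = rttttrstrsststsrtsr$tts
  rot[4] = ttttrstrsststsrtsr$ttsr
  rot[5] = tttrstrsststsrtsr$ttsrt
  rot[6] = ttrstrsststsrtsr$ttsrtt
  rot[7] = trstrsststsrtsr$ttsrttt
  rot[8] = rstrsststsrtsr$ttsrtttt
  rot[9] = strsststsrtsr$ttsrttttr
  rot[10] = trsststsrtsr$ttsrttttrs
  rot[11] = rsststsrtsr$ttsrttttrst
  rot[12] = sststsrtsr$ttsrttttrstr
  rot[13] = ststsrtsr$ttsrttttrstrs
  rot[14] = tstsrtsr$ttsrttttrstrss
  rot[15] = stsrtsr$ttsrttttrstrsst
  rot[16] = tsrtsr$ttsrttttrstrssts
  rot[17] = srtsr$ttsrttttrstrsstst
  rot[18] = rtsr$ttsrttttrstrsststs
  rot[19] = tsr$ttsrttttrstrsststsr
  rot[20] = sr$ttsrttttrstrsststsrt
  rot[21] = r$ttsrttttrstrsststsrts
  rot[22] = $ttsrttttrstrsststsrtsr
Sorted (with $ < everything):
  sorted[0] = $ttsrttttrstrsststsrtsr
  sorted[1] = r$ttsrttttrstrsststsrts
  sorted[2] = rsststsrtsr$ttsrttttrst
  sorted[3] = rstrsststsrtsr$ttsrtttt
  sorted[4] = rtsr$ttsrttttrstrsststs
  sorted[5] = rttttrstrsststsrtsr$tts
  sorted[6] = sr$ttsrttttrstrsststsrt
  sorted[7] = srtsr$ttsrttttrstrsstst
  sorted[8] = srttttrstrsststsrtsr$tt
  sorted[9] = sststsrtsr$ttsrttttrstr
  sorted[10] = strsststsrtsr$ttsrttttr
  sorted[11] = stsrtsr$ttsrttttrstrsst
  sorted[12] = ststsrtsr$ttsrttttrstrs
  sorted[13] = trsststsrtsr$ttsrttttrs
  sorted[14] = trstrsststsrtsr$ttsrttt
  sorted[15] = tsr$ttsrttttrstrsststsr
  sorted[16] = tsrtsr$ttsrttttrstrssts
  sorted[17] = tsrttttrstrsststsrtsr$t
  sorted[18] = tstsrtsr$ttsrttttrstrss
  sorted[19] = ttrstrsststsrtsr$ttsrtt
  sorted[20] = ttsrttttrstrsststsrtsr$
  sorted[21] = tttrstrsststsrtsr$ttsrt
  sorted[22] = ttttrstrsststsrtsr$ttsr
sorted[15] = tsr$ttsrttttrstrsststsr

Answer: tsr$ttsrttttrstrsststsr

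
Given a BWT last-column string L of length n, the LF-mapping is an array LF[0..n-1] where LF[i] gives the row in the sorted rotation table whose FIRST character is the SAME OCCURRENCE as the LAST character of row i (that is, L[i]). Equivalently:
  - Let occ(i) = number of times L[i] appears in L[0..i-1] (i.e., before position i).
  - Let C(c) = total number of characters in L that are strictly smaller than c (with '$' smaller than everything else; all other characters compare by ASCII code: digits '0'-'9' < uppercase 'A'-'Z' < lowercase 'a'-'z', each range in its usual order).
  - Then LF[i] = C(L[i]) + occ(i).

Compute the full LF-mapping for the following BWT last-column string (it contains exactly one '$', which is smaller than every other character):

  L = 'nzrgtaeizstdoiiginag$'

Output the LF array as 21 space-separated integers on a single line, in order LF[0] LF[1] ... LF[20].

Char counts: '$':1, 'a':2, 'd':1, 'e':1, 'g':3, 'i':4, 'n':2, 'o':1, 'r':1, 's':1, 't':2, 'z':2
C (first-col start): C('$')=0, C('a')=1, C('d')=3, C('e')=4, C('g')=5, C('i')=8, C('n')=12, C('o')=14, C('r')=15, C('s')=16, C('t')=17, C('z')=19
L[0]='n': occ=0, LF[0]=C('n')+0=12+0=12
L[1]='z': occ=0, LF[1]=C('z')+0=19+0=19
L[2]='r': occ=0, LF[2]=C('r')+0=15+0=15
L[3]='g': occ=0, LF[3]=C('g')+0=5+0=5
L[4]='t': occ=0, LF[4]=C('t')+0=17+0=17
L[5]='a': occ=0, LF[5]=C('a')+0=1+0=1
L[6]='e': occ=0, LF[6]=C('e')+0=4+0=4
L[7]='i': occ=0, LF[7]=C('i')+0=8+0=8
L[8]='z': occ=1, LF[8]=C('z')+1=19+1=20
L[9]='s': occ=0, LF[9]=C('s')+0=16+0=16
L[10]='t': occ=1, LF[10]=C('t')+1=17+1=18
L[11]='d': occ=0, LF[11]=C('d')+0=3+0=3
L[12]='o': occ=0, LF[12]=C('o')+0=14+0=14
L[13]='i': occ=1, LF[13]=C('i')+1=8+1=9
L[14]='i': occ=2, LF[14]=C('i')+2=8+2=10
L[15]='g': occ=1, LF[15]=C('g')+1=5+1=6
L[16]='i': occ=3, LF[16]=C('i')+3=8+3=11
L[17]='n': occ=1, LF[17]=C('n')+1=12+1=13
L[18]='a': occ=1, LF[18]=C('a')+1=1+1=2
L[19]='g': occ=2, LF[19]=C('g')+2=5+2=7
L[20]='$': occ=0, LF[20]=C('$')+0=0+0=0

Answer: 12 19 15 5 17 1 4 8 20 16 18 3 14 9 10 6 11 13 2 7 0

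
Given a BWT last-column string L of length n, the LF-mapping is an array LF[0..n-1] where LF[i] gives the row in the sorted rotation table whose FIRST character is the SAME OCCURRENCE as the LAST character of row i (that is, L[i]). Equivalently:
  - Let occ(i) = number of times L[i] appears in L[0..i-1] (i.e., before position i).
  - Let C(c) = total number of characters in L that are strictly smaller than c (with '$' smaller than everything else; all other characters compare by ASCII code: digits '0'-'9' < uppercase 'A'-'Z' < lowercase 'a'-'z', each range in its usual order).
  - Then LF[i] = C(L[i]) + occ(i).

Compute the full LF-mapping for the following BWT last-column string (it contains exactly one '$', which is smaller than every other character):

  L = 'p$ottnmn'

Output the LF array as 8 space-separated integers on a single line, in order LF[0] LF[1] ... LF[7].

Answer: 5 0 4 6 7 2 1 3

Derivation:
Char counts: '$':1, 'm':1, 'n':2, 'o':1, 'p':1, 't':2
C (first-col start): C('$')=0, C('m')=1, C('n')=2, C('o')=4, C('p')=5, C('t')=6
L[0]='p': occ=0, LF[0]=C('p')+0=5+0=5
L[1]='$': occ=0, LF[1]=C('$')+0=0+0=0
L[2]='o': occ=0, LF[2]=C('o')+0=4+0=4
L[3]='t': occ=0, LF[3]=C('t')+0=6+0=6
L[4]='t': occ=1, LF[4]=C('t')+1=6+1=7
L[5]='n': occ=0, LF[5]=C('n')+0=2+0=2
L[6]='m': occ=0, LF[6]=C('m')+0=1+0=1
L[7]='n': occ=1, LF[7]=C('n')+1=2+1=3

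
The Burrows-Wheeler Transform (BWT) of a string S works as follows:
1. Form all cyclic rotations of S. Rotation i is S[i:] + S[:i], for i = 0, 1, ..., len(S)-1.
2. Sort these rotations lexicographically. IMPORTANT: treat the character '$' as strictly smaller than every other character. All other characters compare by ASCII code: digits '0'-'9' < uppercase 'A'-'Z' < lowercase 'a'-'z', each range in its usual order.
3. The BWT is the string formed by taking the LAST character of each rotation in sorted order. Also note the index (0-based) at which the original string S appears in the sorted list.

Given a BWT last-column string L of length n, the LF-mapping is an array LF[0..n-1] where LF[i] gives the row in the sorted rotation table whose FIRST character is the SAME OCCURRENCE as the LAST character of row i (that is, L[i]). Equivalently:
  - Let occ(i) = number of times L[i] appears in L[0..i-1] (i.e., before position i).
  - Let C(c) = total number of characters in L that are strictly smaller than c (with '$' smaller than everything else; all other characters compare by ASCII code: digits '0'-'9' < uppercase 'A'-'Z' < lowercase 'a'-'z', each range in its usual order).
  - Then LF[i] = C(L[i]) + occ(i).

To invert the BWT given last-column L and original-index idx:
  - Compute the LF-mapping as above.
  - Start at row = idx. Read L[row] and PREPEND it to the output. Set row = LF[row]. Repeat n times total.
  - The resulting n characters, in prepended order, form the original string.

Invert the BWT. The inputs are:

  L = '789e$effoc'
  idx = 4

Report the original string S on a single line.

Answer: coffee987$

Derivation:
LF mapping: 1 2 3 5 0 6 7 8 9 4
Walk LF starting at row 4, prepending L[row]:
  step 1: row=4, L[4]='$', prepend. Next row=LF[4]=0
  step 2: row=0, L[0]='7', prepend. Next row=LF[0]=1
  step 3: row=1, L[1]='8', prepend. Next row=LF[1]=2
  step 4: row=2, L[2]='9', prepend. Next row=LF[2]=3
  step 5: row=3, L[3]='e', prepend. Next row=LF[3]=5
  step 6: row=5, L[5]='e', prepend. Next row=LF[5]=6
  step 7: row=6, L[6]='f', prepend. Next row=LF[6]=7
  step 8: row=7, L[7]='f', prepend. Next row=LF[7]=8
  step 9: row=8, L[8]='o', prepend. Next row=LF[8]=9
  step 10: row=9, L[9]='c', prepend. Next row=LF[9]=4
Reversed output: coffee987$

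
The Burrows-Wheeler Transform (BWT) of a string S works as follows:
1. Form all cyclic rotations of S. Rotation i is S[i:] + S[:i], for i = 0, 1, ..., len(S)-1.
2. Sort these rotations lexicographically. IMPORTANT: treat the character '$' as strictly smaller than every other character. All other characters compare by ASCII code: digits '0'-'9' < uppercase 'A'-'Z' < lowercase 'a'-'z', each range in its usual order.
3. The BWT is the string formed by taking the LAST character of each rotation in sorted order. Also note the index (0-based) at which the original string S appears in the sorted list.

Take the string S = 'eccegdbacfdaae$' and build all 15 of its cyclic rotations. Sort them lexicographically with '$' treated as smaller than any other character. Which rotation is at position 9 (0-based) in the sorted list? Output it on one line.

All 15 rotations (rotation i = S[i:]+S[:i]):
  rot[0] = eccegdbacfdaae$
  rot[1] = ccegdbacfdaae$e
  rot[2] = cegdbacfdaae$ec
  rot[3] = egdbacfdaae$ecc
  rot[4] = gdbacfdaae$ecce
  rot[5] = dbacfdaae$ecceg
  rot[6] = bacfdaae$eccegd
  rot[7] = acfdaae$eccegdb
  rot[8] = cfdaae$eccegdba
  rot[9] = fdaae$eccegdbac
  rot[10] = daae$eccegdbacf
  rot[11] = aae$eccegdbacfd
  rot[12] = ae$eccegdbacfda
  rot[13] = e$eccegdbacfdaa
  rot[14] = $eccegdbacfdaae
Sorted (with $ < everything):
  sorted[0] = $eccegdbacfdaae
  sorted[1] = aae$eccegdbacfd
  sorted[2] = acfdaae$eccegdb
  sorted[3] = ae$eccegdbacfda
  sorted[4] = bacfdaae$eccegd
  sorted[5] = ccegdbacfdaae$e
  sorted[6] = cegdbacfdaae$ec
  sorted[7] = cfdaae$eccegdba
  sorted[8] = daae$eccegdbacf
  sorted[9] = dbacfdaae$ecceg
  sorted[10] = e$eccegdbacfdaa
  sorted[11] = eccegdbacfdaae$
  sorted[12] = egdbacfdaae$ecc
  sorted[13] = fdaae$eccegdbac
  sorted[14] = gdbacfdaae$ecce
sorted[9] = dbacfdaae$ecceg

Answer: dbacfdaae$ecceg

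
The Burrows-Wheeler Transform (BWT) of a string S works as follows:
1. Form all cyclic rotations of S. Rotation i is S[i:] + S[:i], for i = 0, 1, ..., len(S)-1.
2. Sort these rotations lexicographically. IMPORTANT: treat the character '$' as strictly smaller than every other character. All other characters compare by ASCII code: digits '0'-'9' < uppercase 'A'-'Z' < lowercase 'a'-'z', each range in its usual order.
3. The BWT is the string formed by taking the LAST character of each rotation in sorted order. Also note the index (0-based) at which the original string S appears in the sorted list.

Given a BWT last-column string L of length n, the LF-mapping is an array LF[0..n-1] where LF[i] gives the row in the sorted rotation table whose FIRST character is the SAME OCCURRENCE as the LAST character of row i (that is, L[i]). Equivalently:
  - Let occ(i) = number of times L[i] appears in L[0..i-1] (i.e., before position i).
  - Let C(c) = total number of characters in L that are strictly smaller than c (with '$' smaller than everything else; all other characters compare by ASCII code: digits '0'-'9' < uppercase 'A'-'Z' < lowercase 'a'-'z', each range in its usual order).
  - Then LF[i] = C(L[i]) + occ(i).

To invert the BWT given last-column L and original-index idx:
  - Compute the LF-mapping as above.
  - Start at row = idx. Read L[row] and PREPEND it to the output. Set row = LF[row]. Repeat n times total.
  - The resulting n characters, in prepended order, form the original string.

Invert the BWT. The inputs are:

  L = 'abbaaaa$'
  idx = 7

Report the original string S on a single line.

LF mapping: 1 6 7 2 3 4 5 0
Walk LF starting at row 7, prepending L[row]:
  step 1: row=7, L[7]='$', prepend. Next row=LF[7]=0
  step 2: row=0, L[0]='a', prepend. Next row=LF[0]=1
  step 3: row=1, L[1]='b', prepend. Next row=LF[1]=6
  step 4: row=6, L[6]='a', prepend. Next row=LF[6]=5
  step 5: row=5, L[5]='a', prepend. Next row=LF[5]=4
  step 6: row=4, L[4]='a', prepend. Next row=LF[4]=3
  step 7: row=3, L[3]='a', prepend. Next row=LF[3]=2
  step 8: row=2, L[2]='b', prepend. Next row=LF[2]=7
Reversed output: baaaaba$

Answer: baaaaba$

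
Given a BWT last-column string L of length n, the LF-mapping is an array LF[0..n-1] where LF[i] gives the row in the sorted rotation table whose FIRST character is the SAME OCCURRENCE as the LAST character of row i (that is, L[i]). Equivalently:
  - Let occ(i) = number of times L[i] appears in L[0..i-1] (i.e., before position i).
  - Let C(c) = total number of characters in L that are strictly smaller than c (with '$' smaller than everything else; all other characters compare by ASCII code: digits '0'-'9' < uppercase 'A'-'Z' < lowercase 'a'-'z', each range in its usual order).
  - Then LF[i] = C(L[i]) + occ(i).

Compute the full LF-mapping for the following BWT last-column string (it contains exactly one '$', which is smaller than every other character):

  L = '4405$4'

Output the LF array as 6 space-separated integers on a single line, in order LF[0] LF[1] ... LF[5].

Char counts: '$':1, '0':1, '4':3, '5':1
C (first-col start): C('$')=0, C('0')=1, C('4')=2, C('5')=5
L[0]='4': occ=0, LF[0]=C('4')+0=2+0=2
L[1]='4': occ=1, LF[1]=C('4')+1=2+1=3
L[2]='0': occ=0, LF[2]=C('0')+0=1+0=1
L[3]='5': occ=0, LF[3]=C('5')+0=5+0=5
L[4]='$': occ=0, LF[4]=C('$')+0=0+0=0
L[5]='4': occ=2, LF[5]=C('4')+2=2+2=4

Answer: 2 3 1 5 0 4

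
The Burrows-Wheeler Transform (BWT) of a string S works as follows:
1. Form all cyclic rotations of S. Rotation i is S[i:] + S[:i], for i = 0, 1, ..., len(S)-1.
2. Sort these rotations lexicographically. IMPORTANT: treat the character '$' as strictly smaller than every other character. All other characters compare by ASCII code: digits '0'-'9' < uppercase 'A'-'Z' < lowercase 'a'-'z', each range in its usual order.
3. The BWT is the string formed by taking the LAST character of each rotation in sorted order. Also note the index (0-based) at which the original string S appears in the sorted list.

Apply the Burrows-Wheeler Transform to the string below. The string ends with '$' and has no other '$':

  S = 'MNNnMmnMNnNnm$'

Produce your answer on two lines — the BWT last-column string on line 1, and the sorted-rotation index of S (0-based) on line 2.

Answer: m$nnMNMnnMmNNN
1

Derivation:
All 14 rotations (rotation i = S[i:]+S[:i]):
  rot[0] = MNNnMmnMNnNnm$
  rot[1] = NNnMmnMNnNnm$M
  rot[2] = NnMmnMNnNnm$MN
  rot[3] = nMmnMNnNnm$MNN
  rot[4] = MmnMNnNnm$MNNn
  rot[5] = mnMNnNnm$MNNnM
  rot[6] = nMNnNnm$MNNnMm
  rot[7] = MNnNnm$MNNnMmn
  rot[8] = NnNnm$MNNnMmnM
  rot[9] = nNnm$MNNnMmnMN
  rot[10] = Nnm$MNNnMmnMNn
  rot[11] = nm$MNNnMmnMNnN
  rot[12] = m$MNNnMmnMNnNn
  rot[13] = $MNNnMmnMNnNnm
Sorted (with $ < everything):
  sorted[0] = $MNNnMmnMNnNnm  (last char: 'm')
  sorted[1] = MNNnMmnMNnNnm$  (last char: '$')
  sorted[2] = MNnNnm$MNNnMmn  (last char: 'n')
  sorted[3] = MmnMNnNnm$MNNn  (last char: 'n')
  sorted[4] = NNnMmnMNnNnm$M  (last char: 'M')
  sorted[5] = NnMmnMNnNnm$MN  (last char: 'N')
  sorted[6] = NnNnm$MNNnMmnM  (last char: 'M')
  sorted[7] = Nnm$MNNnMmnMNn  (last char: 'n')
  sorted[8] = m$MNNnMmnMNnNn  (last char: 'n')
  sorted[9] = mnMNnNnm$MNNnM  (last char: 'M')
  sorted[10] = nMNnNnm$MNNnMm  (last char: 'm')
  sorted[11] = nMmnMNnNnm$MNN  (last char: 'N')
  sorted[12] = nNnm$MNNnMmnMN  (last char: 'N')
  sorted[13] = nm$MNNnMmnMNnN  (last char: 'N')
Last column: m$nnMNMnnMmNNN
Original string S is at sorted index 1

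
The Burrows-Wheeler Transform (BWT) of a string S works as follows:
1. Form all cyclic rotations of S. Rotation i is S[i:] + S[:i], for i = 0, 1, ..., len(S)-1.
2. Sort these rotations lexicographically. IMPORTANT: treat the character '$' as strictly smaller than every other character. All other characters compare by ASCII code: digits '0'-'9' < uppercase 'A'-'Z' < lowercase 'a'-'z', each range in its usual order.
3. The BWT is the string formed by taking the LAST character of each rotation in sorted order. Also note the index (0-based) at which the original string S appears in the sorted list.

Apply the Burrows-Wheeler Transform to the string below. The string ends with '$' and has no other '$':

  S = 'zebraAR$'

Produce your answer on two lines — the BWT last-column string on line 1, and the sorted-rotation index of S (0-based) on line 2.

Answer: RaArezb$
7

Derivation:
All 8 rotations (rotation i = S[i:]+S[:i]):
  rot[0] = zebraAR$
  rot[1] = ebraAR$z
  rot[2] = braAR$ze
  rot[3] = raAR$zeb
  rot[4] = aAR$zebr
  rot[5] = AR$zebra
  rot[6] = R$zebraA
  rot[7] = $zebraAR
Sorted (with $ < everything):
  sorted[0] = $zebraAR  (last char: 'R')
  sorted[1] = AR$zebra  (last char: 'a')
  sorted[2] = R$zebraA  (last char: 'A')
  sorted[3] = aAR$zebr  (last char: 'r')
  sorted[4] = braAR$ze  (last char: 'e')
  sorted[5] = ebraAR$z  (last char: 'z')
  sorted[6] = raAR$zeb  (last char: 'b')
  sorted[7] = zebraAR$  (last char: '$')
Last column: RaArezb$
Original string S is at sorted index 7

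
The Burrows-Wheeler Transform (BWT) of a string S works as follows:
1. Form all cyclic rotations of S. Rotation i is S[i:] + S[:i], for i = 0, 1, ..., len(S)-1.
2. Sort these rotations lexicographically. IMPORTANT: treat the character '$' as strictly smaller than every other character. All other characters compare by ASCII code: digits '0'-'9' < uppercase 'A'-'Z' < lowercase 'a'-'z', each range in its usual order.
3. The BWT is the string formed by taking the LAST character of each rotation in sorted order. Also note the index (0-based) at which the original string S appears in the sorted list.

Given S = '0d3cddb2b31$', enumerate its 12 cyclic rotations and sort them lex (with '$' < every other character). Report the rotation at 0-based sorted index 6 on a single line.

All 12 rotations (rotation i = S[i:]+S[:i]):
  rot[0] = 0d3cddb2b31$
  rot[1] = d3cddb2b31$0
  rot[2] = 3cddb2b31$0d
  rot[3] = cddb2b31$0d3
  rot[4] = ddb2b31$0d3c
  rot[5] = db2b31$0d3cd
  rot[6] = b2b31$0d3cdd
  rot[7] = 2b31$0d3cddb
  rot[8] = b31$0d3cddb2
  rot[9] = 31$0d3cddb2b
  rot[10] = 1$0d3cddb2b3
  rot[11] = $0d3cddb2b31
Sorted (with $ < everything):
  sorted[0] = $0d3cddb2b31
  sorted[1] = 0d3cddb2b31$
  sorted[2] = 1$0d3cddb2b3
  sorted[3] = 2b31$0d3cddb
  sorted[4] = 31$0d3cddb2b
  sorted[5] = 3cddb2b31$0d
  sorted[6] = b2b31$0d3cdd
  sorted[7] = b31$0d3cddb2
  sorted[8] = cddb2b31$0d3
  sorted[9] = d3cddb2b31$0
  sorted[10] = db2b31$0d3cd
  sorted[11] = ddb2b31$0d3c
sorted[6] = b2b31$0d3cdd

Answer: b2b31$0d3cdd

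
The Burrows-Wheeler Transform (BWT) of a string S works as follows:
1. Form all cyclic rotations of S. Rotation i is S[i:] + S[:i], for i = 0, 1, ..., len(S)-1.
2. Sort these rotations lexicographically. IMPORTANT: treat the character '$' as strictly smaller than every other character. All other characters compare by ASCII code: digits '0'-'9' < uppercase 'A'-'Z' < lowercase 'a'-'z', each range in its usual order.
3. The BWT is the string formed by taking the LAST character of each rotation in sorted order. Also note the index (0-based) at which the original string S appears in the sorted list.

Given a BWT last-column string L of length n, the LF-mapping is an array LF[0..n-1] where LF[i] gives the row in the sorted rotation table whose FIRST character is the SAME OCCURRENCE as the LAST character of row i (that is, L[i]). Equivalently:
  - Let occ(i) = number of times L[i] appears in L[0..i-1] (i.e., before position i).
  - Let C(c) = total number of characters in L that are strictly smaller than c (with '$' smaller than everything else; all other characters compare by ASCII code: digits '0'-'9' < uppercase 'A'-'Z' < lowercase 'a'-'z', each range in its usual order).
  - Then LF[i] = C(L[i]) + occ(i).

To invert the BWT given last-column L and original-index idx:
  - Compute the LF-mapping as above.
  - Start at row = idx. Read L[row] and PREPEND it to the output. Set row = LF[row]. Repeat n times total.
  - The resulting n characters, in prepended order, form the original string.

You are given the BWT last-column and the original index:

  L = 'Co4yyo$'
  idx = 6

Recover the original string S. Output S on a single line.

Answer: yoyo4C$

Derivation:
LF mapping: 2 3 1 5 6 4 0
Walk LF starting at row 6, prepending L[row]:
  step 1: row=6, L[6]='$', prepend. Next row=LF[6]=0
  step 2: row=0, L[0]='C', prepend. Next row=LF[0]=2
  step 3: row=2, L[2]='4', prepend. Next row=LF[2]=1
  step 4: row=1, L[1]='o', prepend. Next row=LF[1]=3
  step 5: row=3, L[3]='y', prepend. Next row=LF[3]=5
  step 6: row=5, L[5]='o', prepend. Next row=LF[5]=4
  step 7: row=4, L[4]='y', prepend. Next row=LF[4]=6
Reversed output: yoyo4C$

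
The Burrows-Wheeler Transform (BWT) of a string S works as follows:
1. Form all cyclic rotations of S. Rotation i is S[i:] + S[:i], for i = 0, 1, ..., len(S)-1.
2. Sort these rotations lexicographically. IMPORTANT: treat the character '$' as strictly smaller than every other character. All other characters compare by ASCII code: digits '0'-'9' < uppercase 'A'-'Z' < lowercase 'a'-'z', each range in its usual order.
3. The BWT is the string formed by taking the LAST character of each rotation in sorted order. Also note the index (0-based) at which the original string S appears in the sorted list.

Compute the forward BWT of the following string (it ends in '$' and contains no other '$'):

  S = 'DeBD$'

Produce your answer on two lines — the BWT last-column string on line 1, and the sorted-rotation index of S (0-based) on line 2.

All 5 rotations (rotation i = S[i:]+S[:i]):
  rot[0] = DeBD$
  rot[1] = eBD$D
  rot[2] = BD$De
  rot[3] = D$DeB
  rot[4] = $DeBD
Sorted (with $ < everything):
  sorted[0] = $DeBD  (last char: 'D')
  sorted[1] = BD$De  (last char: 'e')
  sorted[2] = D$DeB  (last char: 'B')
  sorted[3] = DeBD$  (last char: '$')
  sorted[4] = eBD$D  (last char: 'D')
Last column: DeB$D
Original string S is at sorted index 3

Answer: DeB$D
3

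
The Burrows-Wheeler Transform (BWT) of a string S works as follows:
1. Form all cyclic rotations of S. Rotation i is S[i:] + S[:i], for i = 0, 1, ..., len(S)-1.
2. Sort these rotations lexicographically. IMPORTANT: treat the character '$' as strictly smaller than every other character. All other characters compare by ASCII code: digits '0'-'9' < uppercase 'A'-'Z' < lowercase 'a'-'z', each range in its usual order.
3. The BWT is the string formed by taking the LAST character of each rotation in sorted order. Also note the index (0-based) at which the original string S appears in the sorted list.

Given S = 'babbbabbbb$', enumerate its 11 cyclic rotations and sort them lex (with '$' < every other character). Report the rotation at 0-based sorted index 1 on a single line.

Answer: abbbabbbb$b

Derivation:
All 11 rotations (rotation i = S[i:]+S[:i]):
  rot[0] = babbbabbbb$
  rot[1] = abbbabbbb$b
  rot[2] = bbbabbbb$ba
  rot[3] = bbabbbb$bab
  rot[4] = babbbb$babb
  rot[5] = abbbb$babbb
  rot[6] = bbbb$babbba
  rot[7] = bbb$babbbab
  rot[8] = bb$babbbabb
  rot[9] = b$babbbabbb
  rot[10] = $babbbabbbb
Sorted (with $ < everything):
  sorted[0] = $babbbabbbb
  sorted[1] = abbbabbbb$b
  sorted[2] = abbbb$babbb
  sorted[3] = b$babbbabbb
  sorted[4] = babbbabbbb$
  sorted[5] = babbbb$babb
  sorted[6] = bb$babbbabb
  sorted[7] = bbabbbb$bab
  sorted[8] = bbb$babbbab
  sorted[9] = bbbabbbb$ba
  sorted[10] = bbbb$babbba
sorted[1] = abbbabbbb$b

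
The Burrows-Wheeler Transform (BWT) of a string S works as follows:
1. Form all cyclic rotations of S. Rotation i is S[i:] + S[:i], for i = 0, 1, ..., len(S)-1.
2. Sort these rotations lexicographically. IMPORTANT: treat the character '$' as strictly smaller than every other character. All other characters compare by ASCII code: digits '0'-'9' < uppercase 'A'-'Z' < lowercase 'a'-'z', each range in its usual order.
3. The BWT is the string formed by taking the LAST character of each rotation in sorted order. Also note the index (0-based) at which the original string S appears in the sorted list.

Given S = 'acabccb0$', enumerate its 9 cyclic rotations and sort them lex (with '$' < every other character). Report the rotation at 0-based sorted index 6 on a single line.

All 9 rotations (rotation i = S[i:]+S[:i]):
  rot[0] = acabccb0$
  rot[1] = cabccb0$a
  rot[2] = abccb0$ac
  rot[3] = bccb0$aca
  rot[4] = ccb0$acab
  rot[5] = cb0$acabc
  rot[6] = b0$acabcc
  rot[7] = 0$acabccb
  rot[8] = $acabccb0
Sorted (with $ < everything):
  sorted[0] = $acabccb0
  sorted[1] = 0$acabccb
  sorted[2] = abccb0$ac
  sorted[3] = acabccb0$
  sorted[4] = b0$acabcc
  sorted[5] = bccb0$aca
  sorted[6] = cabccb0$a
  sorted[7] = cb0$acabc
  sorted[8] = ccb0$acab
sorted[6] = cabccb0$a

Answer: cabccb0$a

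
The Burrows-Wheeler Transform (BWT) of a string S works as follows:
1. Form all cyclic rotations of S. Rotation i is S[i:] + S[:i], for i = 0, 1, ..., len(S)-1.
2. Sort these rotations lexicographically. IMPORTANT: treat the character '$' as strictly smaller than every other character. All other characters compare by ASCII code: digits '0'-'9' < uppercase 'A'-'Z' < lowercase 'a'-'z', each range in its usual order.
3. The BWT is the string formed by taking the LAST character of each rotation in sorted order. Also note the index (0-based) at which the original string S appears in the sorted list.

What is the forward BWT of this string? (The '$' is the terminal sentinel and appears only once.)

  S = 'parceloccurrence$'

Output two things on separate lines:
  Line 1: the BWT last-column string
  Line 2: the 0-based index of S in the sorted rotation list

Answer: eponrcccreel$aruc
12

Derivation:
All 17 rotations (rotation i = S[i:]+S[:i]):
  rot[0] = parceloccurrence$
  rot[1] = arceloccurrence$p
  rot[2] = rceloccurrence$pa
  rot[3] = celoccurrence$par
  rot[4] = eloccurrence$parc
  rot[5] = loccurrence$parce
  rot[6] = occurrence$parcel
  rot[7] = ccurrence$parcelo
  rot[8] = currence$parceloc
  rot[9] = urrence$parcelocc
  rot[10] = rrence$parceloccu
  rot[11] = rence$parceloccur
  rot[12] = ence$parceloccurr
  rot[13] = nce$parceloccurre
  rot[14] = ce$parceloccurren
  rot[15] = e$parceloccurrenc
  rot[16] = $parceloccurrence
Sorted (with $ < everything):
  sorted[0] = $parceloccurrence  (last char: 'e')
  sorted[1] = arceloccurrence$p  (last char: 'p')
  sorted[2] = ccurrence$parcelo  (last char: 'o')
  sorted[3] = ce$parceloccurren  (last char: 'n')
  sorted[4] = celoccurrence$par  (last char: 'r')
  sorted[5] = currence$parceloc  (last char: 'c')
  sorted[6] = e$parceloccurrenc  (last char: 'c')
  sorted[7] = eloccurrence$parc  (last char: 'c')
  sorted[8] = ence$parceloccurr  (last char: 'r')
  sorted[9] = loccurrence$parce  (last char: 'e')
  sorted[10] = nce$parceloccurre  (last char: 'e')
  sorted[11] = occurrence$parcel  (last char: 'l')
  sorted[12] = parceloccurrence$  (last char: '$')
  sorted[13] = rceloccurrence$pa  (last char: 'a')
  sorted[14] = rence$parceloccur  (last char: 'r')
  sorted[15] = rrence$parceloccu  (last char: 'u')
  sorted[16] = urrence$parcelocc  (last char: 'c')
Last column: eponrcccreel$aruc
Original string S is at sorted index 12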